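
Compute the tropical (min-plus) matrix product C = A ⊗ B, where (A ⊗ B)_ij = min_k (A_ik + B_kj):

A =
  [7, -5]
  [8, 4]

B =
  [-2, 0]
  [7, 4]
A ⊗ B =
  [2, -1]
  [6, 8]

Apply the min-plus product entry-by-entry:
  C[0][0] = min over k of (A[0][0] + B[0][0] = 7 + -2 = 5, A[0][1] + B[1][0] = -5 + 7 = 2) = 2 (attained at k = 1)
  C[0][1] = min over k of (A[0][0] + B[0][1] = 7 + 0 = 7, A[0][1] + B[1][1] = -5 + 4 = -1) = -1 (attained at k = 1)
  C[1][0] = min over k of (A[1][0] + B[0][0] = 8 + -2 = 6, A[1][1] + B[1][0] = 4 + 7 = 11) = 6 (attained at k = 0)
  C[1][1] = min over k of (A[1][0] + B[0][1] = 8 + 0 = 8, A[1][1] + B[1][1] = 4 + 4 = 8) = 8 (attained at k = 0)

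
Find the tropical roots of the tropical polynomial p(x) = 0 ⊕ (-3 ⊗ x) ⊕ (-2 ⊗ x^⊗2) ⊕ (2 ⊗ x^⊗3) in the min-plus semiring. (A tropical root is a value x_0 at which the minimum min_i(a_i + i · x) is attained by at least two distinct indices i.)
Roots: {-4, -1, 3}

Each tropical root is a break point of the lower envelope of the lines y = a_i + i · x (there are 4 lines, with slopes 0, 1, ..., 3). Only the lines that attain the minimum somewhere contribute to roots; other lines are dominated. Here the surviving (envelope) indices are i = 3, i = 2, i = 1, i = 0.
Intersections between consecutive envelope lines give the roots: for adjacent envelope indices i < j the intersection is x = (a_i − a_j) / (j − i). Reading off the sorted break points: {-4, -1, 3}.
Verification: at each break x_0, at least two indices attain the minimum of min_i(a_i + i · x_0).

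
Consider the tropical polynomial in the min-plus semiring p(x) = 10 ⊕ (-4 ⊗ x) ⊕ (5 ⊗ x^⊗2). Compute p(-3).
p(-3) = -7

A tropical monomial a ⊗ x^⊗i evaluates to a + i · x. Evaluating each term at x = -3:
  Term 0 contributes 10 + 0 · -3 = 10
  Term 1 contributes -4 + 1 · -3 = -7
  Term 2 contributes 5 + 2 · -3 = -1
p(-3) = ⊕ of these = min[10, -7, -1] = -7.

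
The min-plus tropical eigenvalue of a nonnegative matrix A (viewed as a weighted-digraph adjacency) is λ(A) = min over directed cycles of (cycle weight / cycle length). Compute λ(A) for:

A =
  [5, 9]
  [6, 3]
λ(A) = 3

Enumerate directed cycles and compute their means (weight / length). Sample:
  cycle 0 → 0: weight = 5, length = 1, mean = 5/1 ≈ 5.000
  cycle 1 → 1: weight = 3, length = 1, mean = 3/1 ≈ 3.000
  cycle 0 → 1 → 0: weight = 15, length = 2, mean = 15/2 ≈ 7.500
  cycle 1 → 0 → 1: weight = 15, length = 2, mean = 15/2 ≈ 7.500
Minimum mean = 3.000, attained e.g. along the cycle 1 → 1 with weight 3 and length 1. So λ(A) = 3/1 = 3.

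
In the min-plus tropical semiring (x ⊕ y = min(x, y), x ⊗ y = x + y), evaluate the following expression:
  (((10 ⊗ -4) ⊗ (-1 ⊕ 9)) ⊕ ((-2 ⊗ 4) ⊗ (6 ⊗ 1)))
(((10 ⊗ -4) ⊗ (-1 ⊕ 9)) ⊕ ((-2 ⊗ 4) ⊗ (6 ⊗ 1))) = 5

Expand innermost to outermost. Recall ⊕ takes the minimum of its arguments and ⊗ takes their sum. Working out the expression (((10 ⊗ -4) ⊗ (-1 ⊕ 9)) ⊕ ((-2 ⊗ 4) ⊗ (6 ⊗ 1))) gives 5.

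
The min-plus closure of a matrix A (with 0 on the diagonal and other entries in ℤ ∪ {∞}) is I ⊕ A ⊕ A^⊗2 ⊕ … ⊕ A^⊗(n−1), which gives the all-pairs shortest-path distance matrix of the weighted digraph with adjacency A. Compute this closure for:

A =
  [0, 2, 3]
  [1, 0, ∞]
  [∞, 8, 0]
Closure =
  [0, 2, 3]
  [1, 0, 4]
  [9, 8, 0]

This is the Floyd-Warshall all-pairs shortest-path computation. For each intermediate vertex k = 0, 1, …, 2, update dist[i][j] ← min(dist[i][j], dist[i][k] + dist[k][j]). The final matrix gives, for each (i, j), the minimum total weight of any directed path from i to j (possibly empty when i = j).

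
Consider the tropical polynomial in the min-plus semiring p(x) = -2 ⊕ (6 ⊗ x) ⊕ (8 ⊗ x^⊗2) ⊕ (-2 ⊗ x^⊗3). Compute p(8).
p(8) = -2

A tropical monomial a ⊗ x^⊗i evaluates to a + i · x. Evaluating each term at x = 8:
  Term 0 contributes -2 + 0 · 8 = -2
  Term 1 contributes 6 + 1 · 8 = 14
  Term 2 contributes 8 + 2 · 8 = 24
  Term 3 contributes -2 + 3 · 8 = 22
p(8) = ⊕ of these = min[-2, 14, 24, 22] = -2.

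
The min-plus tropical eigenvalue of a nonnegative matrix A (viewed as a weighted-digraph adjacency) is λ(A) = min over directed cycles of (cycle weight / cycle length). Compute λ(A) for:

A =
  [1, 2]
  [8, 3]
λ(A) = 1

Enumerate directed cycles and compute their means (weight / length). Sample:
  cycle 0 → 0: weight = 1, length = 1, mean = 1/1 ≈ 1.000
  cycle 1 → 1: weight = 3, length = 1, mean = 3/1 ≈ 3.000
  cycle 0 → 1 → 0: weight = 10, length = 2, mean = 10/2 ≈ 5.000
  cycle 1 → 0 → 1: weight = 10, length = 2, mean = 10/2 ≈ 5.000
Minimum mean = 1.000, attained e.g. along the cycle 0 → 0 with weight 1 and length 1. So λ(A) = 1/1 = 1.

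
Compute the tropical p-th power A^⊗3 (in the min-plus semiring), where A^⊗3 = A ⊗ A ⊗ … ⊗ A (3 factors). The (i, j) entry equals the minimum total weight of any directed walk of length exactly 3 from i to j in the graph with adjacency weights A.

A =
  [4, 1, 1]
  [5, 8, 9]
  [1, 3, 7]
A^⊗3 =
  [6, 3, 3]
  [7, 9, 10]
  [3, 5, 6]

Each entry (A^⊗3)_ij equals the minimum over all length-3 walks i = v_0 → v_1 → … → v_3 = j of Σ_t A[v_t][v_{t+1}]. For example, for (i, j) = (0, 2) we minimise over 9 possible intermediate vertex sequences; the minimum is 3, attained along the walk 0 → 2 → 0 → 2.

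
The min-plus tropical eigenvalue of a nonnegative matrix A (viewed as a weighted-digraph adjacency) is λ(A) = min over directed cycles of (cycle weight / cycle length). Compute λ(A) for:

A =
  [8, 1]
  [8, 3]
λ(A) = 3

Enumerate directed cycles and compute their means (weight / length). Sample:
  cycle 0 → 0: weight = 8, length = 1, mean = 8/1 ≈ 8.000
  cycle 1 → 1: weight = 3, length = 1, mean = 3/1 ≈ 3.000
  cycle 0 → 1 → 0: weight = 9, length = 2, mean = 9/2 ≈ 4.500
  cycle 1 → 0 → 1: weight = 9, length = 2, mean = 9/2 ≈ 4.500
Minimum mean = 3.000, attained e.g. along the cycle 1 → 1 with weight 3 and length 1. So λ(A) = 3/1 = 3.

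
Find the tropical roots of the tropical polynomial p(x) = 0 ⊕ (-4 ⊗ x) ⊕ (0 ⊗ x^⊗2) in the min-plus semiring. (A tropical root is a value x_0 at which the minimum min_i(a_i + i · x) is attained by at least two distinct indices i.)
Roots: {-4, 4}

Each tropical root is a break point of the lower envelope of the lines y = a_i + i · x (there are 3 lines, with slopes 0, 1, ..., 2). Only the lines that attain the minimum somewhere contribute to roots; other lines are dominated. Here the surviving (envelope) indices are i = 2, i = 1, i = 0.
Intersections between consecutive envelope lines give the roots: for adjacent envelope indices i < j the intersection is x = (a_i − a_j) / (j − i). Reading off the sorted break points: {-4, 4}.
Verification: at each break x_0, at least two indices attain the minimum of min_i(a_i + i · x_0).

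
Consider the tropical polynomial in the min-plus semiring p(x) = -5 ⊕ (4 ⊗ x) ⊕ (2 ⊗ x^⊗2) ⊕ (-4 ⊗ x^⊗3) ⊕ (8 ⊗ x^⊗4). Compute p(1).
p(1) = -5

A tropical monomial a ⊗ x^⊗i evaluates to a + i · x. Evaluating each term at x = 1:
  Term 0 contributes -5 + 0 · 1 = -5
  Term 1 contributes 4 + 1 · 1 = 5
  Term 2 contributes 2 + 2 · 1 = 4
  Term 3 contributes -4 + 3 · 1 = -1
  Term 4 contributes 8 + 4 · 1 = 12
p(1) = ⊕ of these = min[-5, 5, 4, -1, 12] = -5.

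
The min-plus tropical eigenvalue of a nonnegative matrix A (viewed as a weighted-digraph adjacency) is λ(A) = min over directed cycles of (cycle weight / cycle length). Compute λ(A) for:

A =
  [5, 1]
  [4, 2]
λ(A) = 2

Enumerate directed cycles and compute their means (weight / length). Sample:
  cycle 0 → 0: weight = 5, length = 1, mean = 5/1 ≈ 5.000
  cycle 1 → 1: weight = 2, length = 1, mean = 2/1 ≈ 2.000
  cycle 0 → 1 → 0: weight = 5, length = 2, mean = 5/2 ≈ 2.500
  cycle 1 → 0 → 1: weight = 5, length = 2, mean = 5/2 ≈ 2.500
Minimum mean = 2.000, attained e.g. along the cycle 1 → 1 with weight 2 and length 1. So λ(A) = 2/1 = 2.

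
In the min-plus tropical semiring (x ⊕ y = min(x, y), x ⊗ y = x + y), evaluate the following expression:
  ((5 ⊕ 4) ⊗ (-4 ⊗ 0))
((5 ⊕ 4) ⊗ (-4 ⊗ 0)) = 0

Expand innermost to outermost. Recall ⊕ takes the minimum of its arguments and ⊗ takes their sum. Working out the expression ((5 ⊕ 4) ⊗ (-4 ⊗ 0)) gives 0.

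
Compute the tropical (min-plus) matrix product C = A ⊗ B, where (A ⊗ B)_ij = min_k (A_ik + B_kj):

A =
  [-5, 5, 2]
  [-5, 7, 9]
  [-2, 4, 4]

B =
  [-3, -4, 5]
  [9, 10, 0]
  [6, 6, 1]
A ⊗ B =
  [-8, -9, 0]
  [-8, -9, 0]
  [-5, -6, 3]

Apply the min-plus product entry-by-entry:
  C[0][0] = min over k of (A[0][0] + B[0][0] = -5 + -3 = -8, A[0][1] + B[1][0] = 5 + 9 = 14, A[0][2] + B[2][0] = 2 + 6 = 8) = -8 (attained at k = 0)
  C[0][1] = min over k of (A[0][0] + B[0][1] = -5 + -4 = -9, A[0][1] + B[1][1] = 5 + 10 = 15, A[0][2] + B[2][1] = 2 + 6 = 8) = -9 (attained at k = 0)
  C[0][2] = min over k of (A[0][0] + B[0][2] = -5 + 5 = 0, A[0][1] + B[1][2] = 5 + 0 = 5, A[0][2] + B[2][2] = 2 + 1 = 3) = 0 (attained at k = 0)
  C[1][0] = min over k of (A[1][0] + B[0][0] = -5 + -3 = -8, A[1][1] + B[1][0] = 7 + 9 = 16, A[1][2] + B[2][0] = 9 + 6 = 15) = -8 (attained at k = 0)
  C[1][1] = min over k of (A[1][0] + B[0][1] = -5 + -4 = -9, A[1][1] + B[1][1] = 7 + 10 = 17, A[1][2] + B[2][1] = 9 + 6 = 15) = -9 (attained at k = 0)
  C[1][2] = min over k of (A[1][0] + B[0][2] = -5 + 5 = 0, A[1][1] + B[1][2] = 7 + 0 = 7, A[1][2] + B[2][2] = 9 + 1 = 10) = 0 (attained at k = 0)
  C[2][0] = min over k of (A[2][0] + B[0][0] = -2 + -3 = -5, A[2][1] + B[1][0] = 4 + 9 = 13, A[2][2] + B[2][0] = 4 + 6 = 10) = -5 (attained at k = 0)
  C[2][1] = min over k of (A[2][0] + B[0][1] = -2 + -4 = -6, A[2][1] + B[1][1] = 4 + 10 = 14, A[2][2] + B[2][1] = 4 + 6 = 10) = -6 (attained at k = 0)
  C[2][2] = min over k of (A[2][0] + B[0][2] = -2 + 5 = 3, A[2][1] + B[1][2] = 4 + 0 = 4, A[2][2] + B[2][2] = 4 + 1 = 5) = 3 (attained at k = 0)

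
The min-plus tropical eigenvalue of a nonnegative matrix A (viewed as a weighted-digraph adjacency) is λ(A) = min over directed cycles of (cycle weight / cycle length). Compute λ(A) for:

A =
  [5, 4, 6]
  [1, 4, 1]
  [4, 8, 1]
λ(A) = 1

Enumerate directed cycles and compute their means (weight / length). Sample:
  cycle 0 → 0: weight = 5, length = 1, mean = 5/1 ≈ 5.000
  cycle 1 → 1: weight = 4, length = 1, mean = 4/1 ≈ 4.000
  cycle 2 → 2: weight = 1, length = 1, mean = 1/1 ≈ 1.000
  cycle 0 → 1 → 0: weight = 5, length = 2, mean = 5/2 ≈ 2.500
  cycle 0 → 2 → 0: weight = 10, length = 2, mean = 10/2 ≈ 5.000
  cycle 1 → 0 → 1: weight = 5, length = 2, mean = 5/2 ≈ 2.500
Minimum mean = 1.000, attained e.g. along the cycle 2 → 2 with weight 1 and length 1. So λ(A) = 1/1 = 1.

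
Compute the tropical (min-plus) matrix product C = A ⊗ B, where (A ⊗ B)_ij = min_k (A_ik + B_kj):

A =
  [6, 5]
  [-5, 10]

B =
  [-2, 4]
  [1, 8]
A ⊗ B =
  [4, 10]
  [-7, -1]

Apply the min-plus product entry-by-entry:
  C[0][0] = min over k of (A[0][0] + B[0][0] = 6 + -2 = 4, A[0][1] + B[1][0] = 5 + 1 = 6) = 4 (attained at k = 0)
  C[0][1] = min over k of (A[0][0] + B[0][1] = 6 + 4 = 10, A[0][1] + B[1][1] = 5 + 8 = 13) = 10 (attained at k = 0)
  C[1][0] = min over k of (A[1][0] + B[0][0] = -5 + -2 = -7, A[1][1] + B[1][0] = 10 + 1 = 11) = -7 (attained at k = 0)
  C[1][1] = min over k of (A[1][0] + B[0][1] = -5 + 4 = -1, A[1][1] + B[1][1] = 10 + 8 = 18) = -1 (attained at k = 0)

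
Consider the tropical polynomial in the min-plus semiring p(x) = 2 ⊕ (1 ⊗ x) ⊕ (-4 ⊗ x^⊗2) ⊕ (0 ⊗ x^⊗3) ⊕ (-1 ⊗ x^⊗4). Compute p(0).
p(0) = -4

A tropical monomial a ⊗ x^⊗i evaluates to a + i · x. Evaluating each term at x = 0:
  Term 0 contributes 2 + 0 · 0 = 2
  Term 1 contributes 1 + 1 · 0 = 1
  Term 2 contributes -4 + 2 · 0 = -4
  Term 3 contributes 0 + 3 · 0 = 0
  Term 4 contributes -1 + 4 · 0 = -1
p(0) = ⊕ of these = min[2, 1, -4, 0, -1] = -4.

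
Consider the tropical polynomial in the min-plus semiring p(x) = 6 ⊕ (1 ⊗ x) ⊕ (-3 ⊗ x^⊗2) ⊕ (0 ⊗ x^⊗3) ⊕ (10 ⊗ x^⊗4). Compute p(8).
p(8) = 6

A tropical monomial a ⊗ x^⊗i evaluates to a + i · x. Evaluating each term at x = 8:
  Term 0 contributes 6 + 0 · 8 = 6
  Term 1 contributes 1 + 1 · 8 = 9
  Term 2 contributes -3 + 2 · 8 = 13
  Term 3 contributes 0 + 3 · 8 = 24
  Term 4 contributes 10 + 4 · 8 = 42
p(8) = ⊕ of these = min[6, 9, 13, 24, 42] = 6.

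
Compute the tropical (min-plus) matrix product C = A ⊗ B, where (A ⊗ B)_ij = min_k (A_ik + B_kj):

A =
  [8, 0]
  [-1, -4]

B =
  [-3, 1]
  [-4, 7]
A ⊗ B =
  [-4, 7]
  [-8, 0]

Apply the min-plus product entry-by-entry:
  C[0][0] = min over k of (A[0][0] + B[0][0] = 8 + -3 = 5, A[0][1] + B[1][0] = 0 + -4 = -4) = -4 (attained at k = 1)
  C[0][1] = min over k of (A[0][0] + B[0][1] = 8 + 1 = 9, A[0][1] + B[1][1] = 0 + 7 = 7) = 7 (attained at k = 1)
  C[1][0] = min over k of (A[1][0] + B[0][0] = -1 + -3 = -4, A[1][1] + B[1][0] = -4 + -4 = -8) = -8 (attained at k = 1)
  C[1][1] = min over k of (A[1][0] + B[0][1] = -1 + 1 = 0, A[1][1] + B[1][1] = -4 + 7 = 3) = 0 (attained at k = 0)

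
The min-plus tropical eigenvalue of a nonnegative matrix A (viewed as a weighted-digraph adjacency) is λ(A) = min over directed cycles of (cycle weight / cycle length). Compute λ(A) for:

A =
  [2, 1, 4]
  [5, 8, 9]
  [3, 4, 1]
λ(A) = 1

Enumerate directed cycles and compute their means (weight / length). Sample:
  cycle 0 → 0: weight = 2, length = 1, mean = 2/1 ≈ 2.000
  cycle 1 → 1: weight = 8, length = 1, mean = 8/1 ≈ 8.000
  cycle 2 → 2: weight = 1, length = 1, mean = 1/1 ≈ 1.000
  cycle 0 → 1 → 0: weight = 6, length = 2, mean = 6/2 ≈ 3.000
  cycle 0 → 2 → 0: weight = 7, length = 2, mean = 7/2 ≈ 3.500
  cycle 1 → 0 → 1: weight = 6, length = 2, mean = 6/2 ≈ 3.000
Minimum mean = 1.000, attained e.g. along the cycle 2 → 2 with weight 1 and length 1. So λ(A) = 1/1 = 1.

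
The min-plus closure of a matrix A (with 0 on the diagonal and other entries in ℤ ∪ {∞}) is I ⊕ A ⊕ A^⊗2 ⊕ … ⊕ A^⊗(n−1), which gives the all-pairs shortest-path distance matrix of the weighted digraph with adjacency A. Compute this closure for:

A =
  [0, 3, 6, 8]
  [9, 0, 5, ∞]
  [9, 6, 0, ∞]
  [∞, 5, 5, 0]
Closure =
  [0, 3, 6, 8]
  [9, 0, 5, 17]
  [9, 6, 0, 17]
  [14, 5, 5, 0]

This is the Floyd-Warshall all-pairs shortest-path computation. For each intermediate vertex k = 0, 1, …, 3, update dist[i][j] ← min(dist[i][j], dist[i][k] + dist[k][j]). The final matrix gives, for each (i, j), the minimum total weight of any directed path from i to j (possibly empty when i = j).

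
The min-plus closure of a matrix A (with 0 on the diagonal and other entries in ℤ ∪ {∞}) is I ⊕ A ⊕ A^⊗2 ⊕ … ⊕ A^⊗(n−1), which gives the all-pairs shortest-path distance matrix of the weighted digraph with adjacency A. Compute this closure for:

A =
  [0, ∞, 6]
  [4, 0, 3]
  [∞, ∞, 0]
Closure =
  [0, ∞, 6]
  [4, 0, 3]
  [∞, ∞, 0]

This is the Floyd-Warshall all-pairs shortest-path computation. For each intermediate vertex k = 0, 1, …, 2, update dist[i][j] ← min(dist[i][j], dist[i][k] + dist[k][j]). The final matrix gives, for each (i, j), the minimum total weight of any directed path from i to j (possibly empty when i = j).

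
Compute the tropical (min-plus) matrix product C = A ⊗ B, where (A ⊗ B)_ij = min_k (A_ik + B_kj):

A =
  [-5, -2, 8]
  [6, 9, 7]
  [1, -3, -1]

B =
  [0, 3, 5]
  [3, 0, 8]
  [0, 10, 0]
A ⊗ B =
  [-5, -2, 0]
  [6, 9, 7]
  [-1, -3, -1]

Apply the min-plus product entry-by-entry:
  C[0][0] = min over k of (A[0][0] + B[0][0] = -5 + 0 = -5, A[0][1] + B[1][0] = -2 + 3 = 1, A[0][2] + B[2][0] = 8 + 0 = 8) = -5 (attained at k = 0)
  C[0][1] = min over k of (A[0][0] + B[0][1] = -5 + 3 = -2, A[0][1] + B[1][1] = -2 + 0 = -2, A[0][2] + B[2][1] = 8 + 10 = 18) = -2 (attained at k = 0)
  C[0][2] = min over k of (A[0][0] + B[0][2] = -5 + 5 = 0, A[0][1] + B[1][2] = -2 + 8 = 6, A[0][2] + B[2][2] = 8 + 0 = 8) = 0 (attained at k = 0)
  C[1][0] = min over k of (A[1][0] + B[0][0] = 6 + 0 = 6, A[1][1] + B[1][0] = 9 + 3 = 12, A[1][2] + B[2][0] = 7 + 0 = 7) = 6 (attained at k = 0)
  C[1][1] = min over k of (A[1][0] + B[0][1] = 6 + 3 = 9, A[1][1] + B[1][1] = 9 + 0 = 9, A[1][2] + B[2][1] = 7 + 10 = 17) = 9 (attained at k = 0)
  C[1][2] = min over k of (A[1][0] + B[0][2] = 6 + 5 = 11, A[1][1] + B[1][2] = 9 + 8 = 17, A[1][2] + B[2][2] = 7 + 0 = 7) = 7 (attained at k = 2)
  C[2][0] = min over k of (A[2][0] + B[0][0] = 1 + 0 = 1, A[2][1] + B[1][0] = -3 + 3 = 0, A[2][2] + B[2][0] = -1 + 0 = -1) = -1 (attained at k = 2)
  C[2][1] = min over k of (A[2][0] + B[0][1] = 1 + 3 = 4, A[2][1] + B[1][1] = -3 + 0 = -3, A[2][2] + B[2][1] = -1 + 10 = 9) = -3 (attained at k = 1)
  C[2][2] = min over k of (A[2][0] + B[0][2] = 1 + 5 = 6, A[2][1] + B[1][2] = -3 + 8 = 5, A[2][2] + B[2][2] = -1 + 0 = -1) = -1 (attained at k = 2)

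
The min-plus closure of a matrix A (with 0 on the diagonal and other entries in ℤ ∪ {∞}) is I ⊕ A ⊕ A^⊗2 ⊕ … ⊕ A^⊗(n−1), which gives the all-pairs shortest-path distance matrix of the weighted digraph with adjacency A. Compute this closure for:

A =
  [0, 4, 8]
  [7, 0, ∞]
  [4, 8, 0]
Closure =
  [0, 4, 8]
  [7, 0, 15]
  [4, 8, 0]

This is the Floyd-Warshall all-pairs shortest-path computation. For each intermediate vertex k = 0, 1, …, 2, update dist[i][j] ← min(dist[i][j], dist[i][k] + dist[k][j]). The final matrix gives, for each (i, j), the minimum total weight of any directed path from i to j (possibly empty when i = j).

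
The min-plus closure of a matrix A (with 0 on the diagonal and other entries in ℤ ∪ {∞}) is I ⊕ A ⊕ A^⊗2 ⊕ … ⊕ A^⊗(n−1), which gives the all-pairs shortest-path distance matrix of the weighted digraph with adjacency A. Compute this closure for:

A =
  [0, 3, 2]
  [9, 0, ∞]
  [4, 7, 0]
Closure =
  [0, 3, 2]
  [9, 0, 11]
  [4, 7, 0]

This is the Floyd-Warshall all-pairs shortest-path computation. For each intermediate vertex k = 0, 1, …, 2, update dist[i][j] ← min(dist[i][j], dist[i][k] + dist[k][j]). The final matrix gives, for each (i, j), the minimum total weight of any directed path from i to j (possibly empty when i = j).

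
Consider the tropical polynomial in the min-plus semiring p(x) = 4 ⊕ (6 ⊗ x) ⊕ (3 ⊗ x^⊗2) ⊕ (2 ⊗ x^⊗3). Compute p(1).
p(1) = 4

A tropical monomial a ⊗ x^⊗i evaluates to a + i · x. Evaluating each term at x = 1:
  Term 0 contributes 4 + 0 · 1 = 4
  Term 1 contributes 6 + 1 · 1 = 7
  Term 2 contributes 3 + 2 · 1 = 5
  Term 3 contributes 2 + 3 · 1 = 5
p(1) = ⊕ of these = min[4, 7, 5, 5] = 4.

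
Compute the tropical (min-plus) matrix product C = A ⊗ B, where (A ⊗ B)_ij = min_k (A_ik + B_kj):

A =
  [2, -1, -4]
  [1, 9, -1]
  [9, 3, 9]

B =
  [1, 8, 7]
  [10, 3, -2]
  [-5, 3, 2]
A ⊗ B =
  [-9, -1, -3]
  [-6, 2, 1]
  [4, 6, 1]

Apply the min-plus product entry-by-entry:
  C[0][0] = min over k of (A[0][0] + B[0][0] = 2 + 1 = 3, A[0][1] + B[1][0] = -1 + 10 = 9, A[0][2] + B[2][0] = -4 + -5 = -9) = -9 (attained at k = 2)
  C[0][1] = min over k of (A[0][0] + B[0][1] = 2 + 8 = 10, A[0][1] + B[1][1] = -1 + 3 = 2, A[0][2] + B[2][1] = -4 + 3 = -1) = -1 (attained at k = 2)
  C[0][2] = min over k of (A[0][0] + B[0][2] = 2 + 7 = 9, A[0][1] + B[1][2] = -1 + -2 = -3, A[0][2] + B[2][2] = -4 + 2 = -2) = -3 (attained at k = 1)
  C[1][0] = min over k of (A[1][0] + B[0][0] = 1 + 1 = 2, A[1][1] + B[1][0] = 9 + 10 = 19, A[1][2] + B[2][0] = -1 + -5 = -6) = -6 (attained at k = 2)
  C[1][1] = min over k of (A[1][0] + B[0][1] = 1 + 8 = 9, A[1][1] + B[1][1] = 9 + 3 = 12, A[1][2] + B[2][1] = -1 + 3 = 2) = 2 (attained at k = 2)
  C[1][2] = min over k of (A[1][0] + B[0][2] = 1 + 7 = 8, A[1][1] + B[1][2] = 9 + -2 = 7, A[1][2] + B[2][2] = -1 + 2 = 1) = 1 (attained at k = 2)
  C[2][0] = min over k of (A[2][0] + B[0][0] = 9 + 1 = 10, A[2][1] + B[1][0] = 3 + 10 = 13, A[2][2] + B[2][0] = 9 + -5 = 4) = 4 (attained at k = 2)
  C[2][1] = min over k of (A[2][0] + B[0][1] = 9 + 8 = 17, A[2][1] + B[1][1] = 3 + 3 = 6, A[2][2] + B[2][1] = 9 + 3 = 12) = 6 (attained at k = 1)
  C[2][2] = min over k of (A[2][0] + B[0][2] = 9 + 7 = 16, A[2][1] + B[1][2] = 3 + -2 = 1, A[2][2] + B[2][2] = 9 + 2 = 11) = 1 (attained at k = 1)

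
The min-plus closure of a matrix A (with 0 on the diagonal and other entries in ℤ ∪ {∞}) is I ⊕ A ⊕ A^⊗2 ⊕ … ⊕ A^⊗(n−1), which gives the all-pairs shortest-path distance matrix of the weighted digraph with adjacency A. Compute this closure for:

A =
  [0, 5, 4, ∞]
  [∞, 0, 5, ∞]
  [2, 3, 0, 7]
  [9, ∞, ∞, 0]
Closure =
  [0, 5, 4, 11]
  [7, 0, 5, 12]
  [2, 3, 0, 7]
  [9, 14, 13, 0]

This is the Floyd-Warshall all-pairs shortest-path computation. For each intermediate vertex k = 0, 1, …, 3, update dist[i][j] ← min(dist[i][j], dist[i][k] + dist[k][j]). The final matrix gives, for each (i, j), the minimum total weight of any directed path from i to j (possibly empty when i = j).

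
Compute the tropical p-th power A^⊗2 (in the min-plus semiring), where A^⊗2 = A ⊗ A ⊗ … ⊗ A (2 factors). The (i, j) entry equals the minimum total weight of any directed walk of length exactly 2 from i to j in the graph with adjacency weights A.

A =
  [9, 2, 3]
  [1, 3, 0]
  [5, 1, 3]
A^⊗2 =
  [3, 4, 2]
  [4, 1, 3]
  [2, 4, 1]

Each entry (A^⊗2)_ij equals the minimum over all length-2 walks i = v_0 → v_1 → … → v_2 = j of Σ_t A[v_t][v_{t+1}]. For example, for (i, j) = (0, 2) we minimise over 3 possible intermediate vertex sequences; the minimum is 2, attained along the walk 0 → 1 → 2.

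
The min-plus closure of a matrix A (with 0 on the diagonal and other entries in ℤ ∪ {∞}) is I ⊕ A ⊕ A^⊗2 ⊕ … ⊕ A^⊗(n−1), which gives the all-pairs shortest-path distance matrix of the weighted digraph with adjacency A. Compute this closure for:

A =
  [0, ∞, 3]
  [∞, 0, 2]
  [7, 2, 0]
Closure =
  [0, 5, 3]
  [9, 0, 2]
  [7, 2, 0]

This is the Floyd-Warshall all-pairs shortest-path computation. For each intermediate vertex k = 0, 1, …, 2, update dist[i][j] ← min(dist[i][j], dist[i][k] + dist[k][j]). The final matrix gives, for each (i, j), the minimum total weight of any directed path from i to j (possibly empty when i = j).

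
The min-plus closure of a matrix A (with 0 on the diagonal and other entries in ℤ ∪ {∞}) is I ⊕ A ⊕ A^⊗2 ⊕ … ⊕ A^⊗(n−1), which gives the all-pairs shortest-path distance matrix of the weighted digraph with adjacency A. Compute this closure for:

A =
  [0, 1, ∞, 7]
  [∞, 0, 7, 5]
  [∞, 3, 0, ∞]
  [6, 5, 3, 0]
Closure =
  [0, 1, 8, 6]
  [11, 0, 7, 5]
  [14, 3, 0, 8]
  [6, 5, 3, 0]

This is the Floyd-Warshall all-pairs shortest-path computation. For each intermediate vertex k = 0, 1, …, 3, update dist[i][j] ← min(dist[i][j], dist[i][k] + dist[k][j]). The final matrix gives, for each (i, j), the minimum total weight of any directed path from i to j (possibly empty when i = j).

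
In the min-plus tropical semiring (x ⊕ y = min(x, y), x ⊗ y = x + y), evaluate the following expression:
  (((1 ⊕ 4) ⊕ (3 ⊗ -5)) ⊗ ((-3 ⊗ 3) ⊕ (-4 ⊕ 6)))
(((1 ⊕ 4) ⊕ (3 ⊗ -5)) ⊗ ((-3 ⊗ 3) ⊕ (-4 ⊕ 6))) = -6

Expand innermost to outermost. Recall ⊕ takes the minimum of its arguments and ⊗ takes their sum. Working out the expression (((1 ⊕ 4) ⊕ (3 ⊗ -5)) ⊗ ((-3 ⊗ 3) ⊕ (-4 ⊕ 6))) gives -6.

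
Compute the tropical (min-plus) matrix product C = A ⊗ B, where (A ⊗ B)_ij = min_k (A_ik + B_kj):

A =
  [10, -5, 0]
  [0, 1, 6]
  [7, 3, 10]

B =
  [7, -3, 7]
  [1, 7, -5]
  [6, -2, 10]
A ⊗ B =
  [-4, -2, -10]
  [2, -3, -4]
  [4, 4, -2]

Apply the min-plus product entry-by-entry:
  C[0][0] = min over k of (A[0][0] + B[0][0] = 10 + 7 = 17, A[0][1] + B[1][0] = -5 + 1 = -4, A[0][2] + B[2][0] = 0 + 6 = 6) = -4 (attained at k = 1)
  C[0][1] = min over k of (A[0][0] + B[0][1] = 10 + -3 = 7, A[0][1] + B[1][1] = -5 + 7 = 2, A[0][2] + B[2][1] = 0 + -2 = -2) = -2 (attained at k = 2)
  C[0][2] = min over k of (A[0][0] + B[0][2] = 10 + 7 = 17, A[0][1] + B[1][2] = -5 + -5 = -10, A[0][2] + B[2][2] = 0 + 10 = 10) = -10 (attained at k = 1)
  C[1][0] = min over k of (A[1][0] + B[0][0] = 0 + 7 = 7, A[1][1] + B[1][0] = 1 + 1 = 2, A[1][2] + B[2][0] = 6 + 6 = 12) = 2 (attained at k = 1)
  C[1][1] = min over k of (A[1][0] + B[0][1] = 0 + -3 = -3, A[1][1] + B[1][1] = 1 + 7 = 8, A[1][2] + B[2][1] = 6 + -2 = 4) = -3 (attained at k = 0)
  C[1][2] = min over k of (A[1][0] + B[0][2] = 0 + 7 = 7, A[1][1] + B[1][2] = 1 + -5 = -4, A[1][2] + B[2][2] = 6 + 10 = 16) = -4 (attained at k = 1)
  C[2][0] = min over k of (A[2][0] + B[0][0] = 7 + 7 = 14, A[2][1] + B[1][0] = 3 + 1 = 4, A[2][2] + B[2][0] = 10 + 6 = 16) = 4 (attained at k = 1)
  C[2][1] = min over k of (A[2][0] + B[0][1] = 7 + -3 = 4, A[2][1] + B[1][1] = 3 + 7 = 10, A[2][2] + B[2][1] = 10 + -2 = 8) = 4 (attained at k = 0)
  C[2][2] = min over k of (A[2][0] + B[0][2] = 7 + 7 = 14, A[2][1] + B[1][2] = 3 + -5 = -2, A[2][2] + B[2][2] = 10 + 10 = 20) = -2 (attained at k = 1)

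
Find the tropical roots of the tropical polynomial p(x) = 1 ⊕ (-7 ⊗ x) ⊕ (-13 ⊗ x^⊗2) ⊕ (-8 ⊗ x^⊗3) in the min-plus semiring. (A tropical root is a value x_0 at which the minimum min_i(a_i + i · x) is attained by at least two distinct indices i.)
Roots: {-5, 6, 8}

Each tropical root is a break point of the lower envelope of the lines y = a_i + i · x (there are 4 lines, with slopes 0, 1, ..., 3). Only the lines that attain the minimum somewhere contribute to roots; other lines are dominated. Here the surviving (envelope) indices are i = 3, i = 2, i = 1, i = 0.
Intersections between consecutive envelope lines give the roots: for adjacent envelope indices i < j the intersection is x = (a_i − a_j) / (j − i). Reading off the sorted break points: {-5, 6, 8}.
Verification: at each break x_0, at least two indices attain the minimum of min_i(a_i + i · x_0).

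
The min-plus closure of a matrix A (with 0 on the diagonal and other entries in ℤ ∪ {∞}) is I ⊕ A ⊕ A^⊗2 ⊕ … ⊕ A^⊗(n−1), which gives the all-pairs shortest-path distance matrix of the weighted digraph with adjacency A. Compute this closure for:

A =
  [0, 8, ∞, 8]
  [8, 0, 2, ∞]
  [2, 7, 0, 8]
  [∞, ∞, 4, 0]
Closure =
  [0, 8, 10, 8]
  [4, 0, 2, 10]
  [2, 7, 0, 8]
  [6, 11, 4, 0]

This is the Floyd-Warshall all-pairs shortest-path computation. For each intermediate vertex k = 0, 1, …, 3, update dist[i][j] ← min(dist[i][j], dist[i][k] + dist[k][j]). The final matrix gives, for each (i, j), the minimum total weight of any directed path from i to j (possibly empty when i = j).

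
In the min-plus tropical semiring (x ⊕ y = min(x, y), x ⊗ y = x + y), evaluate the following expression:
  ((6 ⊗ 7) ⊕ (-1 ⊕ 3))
((6 ⊗ 7) ⊕ (-1 ⊕ 3)) = -1

Expand innermost to outermost. Recall ⊕ takes the minimum of its arguments and ⊗ takes their sum. Working out the expression ((6 ⊗ 7) ⊕ (-1 ⊕ 3)) gives -1.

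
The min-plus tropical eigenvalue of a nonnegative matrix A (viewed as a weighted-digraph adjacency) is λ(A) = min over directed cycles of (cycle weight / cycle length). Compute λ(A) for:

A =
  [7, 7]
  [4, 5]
λ(A) = 5

Enumerate directed cycles and compute their means (weight / length). Sample:
  cycle 0 → 0: weight = 7, length = 1, mean = 7/1 ≈ 7.000
  cycle 1 → 1: weight = 5, length = 1, mean = 5/1 ≈ 5.000
  cycle 0 → 1 → 0: weight = 11, length = 2, mean = 11/2 ≈ 5.500
  cycle 1 → 0 → 1: weight = 11, length = 2, mean = 11/2 ≈ 5.500
Minimum mean = 5.000, attained e.g. along the cycle 1 → 1 with weight 5 and length 1. So λ(A) = 5/1 = 5.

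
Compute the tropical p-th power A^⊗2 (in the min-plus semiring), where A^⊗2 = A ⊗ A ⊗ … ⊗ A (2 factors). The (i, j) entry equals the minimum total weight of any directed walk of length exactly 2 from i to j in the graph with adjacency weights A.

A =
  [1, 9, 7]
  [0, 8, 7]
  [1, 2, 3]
A^⊗2 =
  [2, 9, 8]
  [1, 9, 7]
  [2, 5, 6]

Each entry (A^⊗2)_ij equals the minimum over all length-2 walks i = v_0 → v_1 → … → v_2 = j of Σ_t A[v_t][v_{t+1}]. For example, for (i, j) = (0, 2) we minimise over 3 possible intermediate vertex sequences; the minimum is 8, attained along the walk 0 → 0 → 2.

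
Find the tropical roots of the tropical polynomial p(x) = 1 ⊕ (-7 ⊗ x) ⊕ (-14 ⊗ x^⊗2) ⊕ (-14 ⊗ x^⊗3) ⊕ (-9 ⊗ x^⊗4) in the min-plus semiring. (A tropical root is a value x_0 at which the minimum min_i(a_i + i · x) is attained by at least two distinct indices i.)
Roots: {-5, 0, 7, 8}

Each tropical root is a break point of the lower envelope of the lines y = a_i + i · x (there are 5 lines, with slopes 0, 1, ..., 4). Only the lines that attain the minimum somewhere contribute to roots; other lines are dominated. Here the surviving (envelope) indices are i = 4, i = 3, i = 2, i = 1, i = 0.
Intersections between consecutive envelope lines give the roots: for adjacent envelope indices i < j the intersection is x = (a_i − a_j) / (j − i). Reading off the sorted break points: {-5, 0, 7, 8}.
Verification: at each break x_0, at least two indices attain the minimum of min_i(a_i + i · x_0).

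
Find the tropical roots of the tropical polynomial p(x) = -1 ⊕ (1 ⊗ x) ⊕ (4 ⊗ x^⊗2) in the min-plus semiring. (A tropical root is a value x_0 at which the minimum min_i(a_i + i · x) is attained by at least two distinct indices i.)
Roots: {-3, -2}

Each tropical root is a break point of the lower envelope of the lines y = a_i + i · x (there are 3 lines, with slopes 0, 1, ..., 2). Only the lines that attain the minimum somewhere contribute to roots; other lines are dominated. Here the surviving (envelope) indices are i = 2, i = 1, i = 0.
Intersections between consecutive envelope lines give the roots: for adjacent envelope indices i < j the intersection is x = (a_i − a_j) / (j − i). Reading off the sorted break points: {-3, -2}.
Verification: at each break x_0, at least two indices attain the minimum of min_i(a_i + i · x_0).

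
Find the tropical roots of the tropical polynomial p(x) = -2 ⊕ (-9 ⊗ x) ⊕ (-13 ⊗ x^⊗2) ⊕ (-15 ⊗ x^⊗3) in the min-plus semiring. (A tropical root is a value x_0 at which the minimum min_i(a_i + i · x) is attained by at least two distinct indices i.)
Roots: {2, 4, 7}

Each tropical root is a break point of the lower envelope of the lines y = a_i + i · x (there are 4 lines, with slopes 0, 1, ..., 3). Only the lines that attain the minimum somewhere contribute to roots; other lines are dominated. Here the surviving (envelope) indices are i = 3, i = 2, i = 1, i = 0.
Intersections between consecutive envelope lines give the roots: for adjacent envelope indices i < j the intersection is x = (a_i − a_j) / (j − i). Reading off the sorted break points: {2, 4, 7}.
Verification: at each break x_0, at least two indices attain the minimum of min_i(a_i + i · x_0).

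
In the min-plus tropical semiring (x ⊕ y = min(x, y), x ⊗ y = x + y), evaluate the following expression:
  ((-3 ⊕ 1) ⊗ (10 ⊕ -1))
((-3 ⊕ 1) ⊗ (10 ⊕ -1)) = -4

Expand innermost to outermost. Recall ⊕ takes the minimum of its arguments and ⊗ takes their sum. Working out the expression ((-3 ⊕ 1) ⊗ (10 ⊕ -1)) gives -4.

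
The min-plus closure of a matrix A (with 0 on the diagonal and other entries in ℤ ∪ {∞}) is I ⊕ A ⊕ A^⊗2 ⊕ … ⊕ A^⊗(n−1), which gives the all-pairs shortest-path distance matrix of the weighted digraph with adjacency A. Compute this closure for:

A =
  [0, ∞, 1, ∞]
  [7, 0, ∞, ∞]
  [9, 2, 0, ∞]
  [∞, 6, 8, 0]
Closure =
  [0, 3, 1, ∞]
  [7, 0, 8, ∞]
  [9, 2, 0, ∞]
  [13, 6, 8, 0]

This is the Floyd-Warshall all-pairs shortest-path computation. For each intermediate vertex k = 0, 1, …, 3, update dist[i][j] ← min(dist[i][j], dist[i][k] + dist[k][j]). The final matrix gives, for each (i, j), the minimum total weight of any directed path from i to j (possibly empty when i = j).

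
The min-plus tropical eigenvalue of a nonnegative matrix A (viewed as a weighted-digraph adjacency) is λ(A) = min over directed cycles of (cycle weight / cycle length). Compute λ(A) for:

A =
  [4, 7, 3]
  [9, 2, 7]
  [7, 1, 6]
λ(A) = 2

Enumerate directed cycles and compute their means (weight / length). Sample:
  cycle 0 → 0: weight = 4, length = 1, mean = 4/1 ≈ 4.000
  cycle 1 → 1: weight = 2, length = 1, mean = 2/1 ≈ 2.000
  cycle 2 → 2: weight = 6, length = 1, mean = 6/1 ≈ 6.000
  cycle 0 → 1 → 0: weight = 16, length = 2, mean = 16/2 ≈ 8.000
  cycle 0 → 2 → 0: weight = 10, length = 2, mean = 10/2 ≈ 5.000
  cycle 1 → 0 → 1: weight = 16, length = 2, mean = 16/2 ≈ 8.000
Minimum mean = 2.000, attained e.g. along the cycle 1 → 1 with weight 2 and length 1. So λ(A) = 2/1 = 2.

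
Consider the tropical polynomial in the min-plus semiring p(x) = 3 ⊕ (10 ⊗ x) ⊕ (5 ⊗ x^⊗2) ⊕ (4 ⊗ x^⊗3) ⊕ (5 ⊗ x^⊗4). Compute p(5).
p(5) = 3

A tropical monomial a ⊗ x^⊗i evaluates to a + i · x. Evaluating each term at x = 5:
  Term 0 contributes 3 + 0 · 5 = 3
  Term 1 contributes 10 + 1 · 5 = 15
  Term 2 contributes 5 + 2 · 5 = 15
  Term 3 contributes 4 + 3 · 5 = 19
  Term 4 contributes 5 + 4 · 5 = 25
p(5) = ⊕ of these = min[3, 15, 15, 19, 25] = 3.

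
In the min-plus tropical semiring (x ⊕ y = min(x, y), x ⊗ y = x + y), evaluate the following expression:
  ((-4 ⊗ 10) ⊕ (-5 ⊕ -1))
((-4 ⊗ 10) ⊕ (-5 ⊕ -1)) = -5

Expand innermost to outermost. Recall ⊕ takes the minimum of its arguments and ⊗ takes their sum. Working out the expression ((-4 ⊗ 10) ⊕ (-5 ⊕ -1)) gives -5.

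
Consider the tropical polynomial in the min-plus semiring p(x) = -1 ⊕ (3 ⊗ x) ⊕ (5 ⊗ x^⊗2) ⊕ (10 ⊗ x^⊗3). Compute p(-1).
p(-1) = -1

A tropical monomial a ⊗ x^⊗i evaluates to a + i · x. Evaluating each term at x = -1:
  Term 0 contributes -1 + 0 · -1 = -1
  Term 1 contributes 3 + 1 · -1 = 2
  Term 2 contributes 5 + 2 · -1 = 3
  Term 3 contributes 10 + 3 · -1 = 7
p(-1) = ⊕ of these = min[-1, 2, 3, 7] = -1.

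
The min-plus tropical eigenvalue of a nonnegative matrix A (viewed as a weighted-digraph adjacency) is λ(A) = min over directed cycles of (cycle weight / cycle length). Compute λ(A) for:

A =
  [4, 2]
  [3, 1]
λ(A) = 1

Enumerate directed cycles and compute their means (weight / length). Sample:
  cycle 0 → 0: weight = 4, length = 1, mean = 4/1 ≈ 4.000
  cycle 1 → 1: weight = 1, length = 1, mean = 1/1 ≈ 1.000
  cycle 0 → 1 → 0: weight = 5, length = 2, mean = 5/2 ≈ 2.500
  cycle 1 → 0 → 1: weight = 5, length = 2, mean = 5/2 ≈ 2.500
Minimum mean = 1.000, attained e.g. along the cycle 1 → 1 with weight 1 and length 1. So λ(A) = 1/1 = 1.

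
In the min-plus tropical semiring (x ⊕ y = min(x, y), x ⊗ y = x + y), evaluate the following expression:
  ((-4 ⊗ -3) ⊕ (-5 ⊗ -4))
((-4 ⊗ -3) ⊕ (-5 ⊗ -4)) = -9

Expand innermost to outermost. Recall ⊕ takes the minimum of its arguments and ⊗ takes their sum. Working out the expression ((-4 ⊗ -3) ⊕ (-5 ⊗ -4)) gives -9.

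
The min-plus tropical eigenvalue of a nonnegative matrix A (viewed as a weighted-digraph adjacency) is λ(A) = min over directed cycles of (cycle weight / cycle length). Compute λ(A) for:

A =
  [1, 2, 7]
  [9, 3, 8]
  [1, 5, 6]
λ(A) = 1

Enumerate directed cycles and compute their means (weight / length). Sample:
  cycle 0 → 0: weight = 1, length = 1, mean = 1/1 ≈ 1.000
  cycle 1 → 1: weight = 3, length = 1, mean = 3/1 ≈ 3.000
  cycle 2 → 2: weight = 6, length = 1, mean = 6/1 ≈ 6.000
  cycle 0 → 1 → 0: weight = 11, length = 2, mean = 11/2 ≈ 5.500
  cycle 0 → 2 → 0: weight = 8, length = 2, mean = 8/2 ≈ 4.000
  cycle 1 → 0 → 1: weight = 11, length = 2, mean = 11/2 ≈ 5.500
Minimum mean = 1.000, attained e.g. along the cycle 0 → 0 with weight 1 and length 1. So λ(A) = 1/1 = 1.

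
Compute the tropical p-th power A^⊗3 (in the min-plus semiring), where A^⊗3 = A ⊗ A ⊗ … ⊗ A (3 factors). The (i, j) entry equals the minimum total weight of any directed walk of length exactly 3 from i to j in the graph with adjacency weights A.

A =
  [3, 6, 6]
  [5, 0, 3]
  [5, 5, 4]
A^⊗3 =
  [9, 6, 9]
  [5, 0, 3]
  [10, 5, 8]

Each entry (A^⊗3)_ij equals the minimum over all length-3 walks i = v_0 → v_1 → … → v_3 = j of Σ_t A[v_t][v_{t+1}]. For example, for (i, j) = (0, 2) we minimise over 9 possible intermediate vertex sequences; the minimum is 9, attained along the walk 0 → 1 → 1 → 2.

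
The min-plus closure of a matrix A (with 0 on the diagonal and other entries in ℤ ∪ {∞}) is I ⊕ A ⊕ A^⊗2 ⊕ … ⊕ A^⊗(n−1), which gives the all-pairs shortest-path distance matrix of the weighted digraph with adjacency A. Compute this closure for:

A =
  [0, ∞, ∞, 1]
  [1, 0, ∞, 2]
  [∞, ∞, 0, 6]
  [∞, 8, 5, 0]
Closure =
  [0, 9, 6, 1]
  [1, 0, 7, 2]
  [15, 14, 0, 6]
  [9, 8, 5, 0]

This is the Floyd-Warshall all-pairs shortest-path computation. For each intermediate vertex k = 0, 1, …, 3, update dist[i][j] ← min(dist[i][j], dist[i][k] + dist[k][j]). The final matrix gives, for each (i, j), the minimum total weight of any directed path from i to j (possibly empty when i = j).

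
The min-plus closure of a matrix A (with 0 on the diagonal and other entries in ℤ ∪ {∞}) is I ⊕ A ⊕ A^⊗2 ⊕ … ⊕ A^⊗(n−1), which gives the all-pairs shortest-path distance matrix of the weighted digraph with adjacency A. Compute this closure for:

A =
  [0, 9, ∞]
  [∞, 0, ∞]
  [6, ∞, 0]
Closure =
  [0, 9, ∞]
  [∞, 0, ∞]
  [6, 15, 0]

This is the Floyd-Warshall all-pairs shortest-path computation. For each intermediate vertex k = 0, 1, …, 2, update dist[i][j] ← min(dist[i][j], dist[i][k] + dist[k][j]). The final matrix gives, for each (i, j), the minimum total weight of any directed path from i to j (possibly empty when i = j).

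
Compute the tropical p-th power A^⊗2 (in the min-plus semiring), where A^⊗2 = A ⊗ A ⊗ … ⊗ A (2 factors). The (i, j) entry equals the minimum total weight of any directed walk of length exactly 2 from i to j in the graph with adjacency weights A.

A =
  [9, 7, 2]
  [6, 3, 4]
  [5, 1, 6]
A^⊗2 =
  [7, 3, 8]
  [9, 5, 7]
  [7, 4, 5]

Each entry (A^⊗2)_ij equals the minimum over all length-2 walks i = v_0 → v_1 → … → v_2 = j of Σ_t A[v_t][v_{t+1}]. For example, for (i, j) = (0, 2) we minimise over 3 possible intermediate vertex sequences; the minimum is 8, attained along the walk 0 → 2 → 2.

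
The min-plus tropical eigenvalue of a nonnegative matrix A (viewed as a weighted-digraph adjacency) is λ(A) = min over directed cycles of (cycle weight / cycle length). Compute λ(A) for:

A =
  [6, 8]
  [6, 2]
λ(A) = 2

Enumerate directed cycles and compute their means (weight / length). Sample:
  cycle 0 → 0: weight = 6, length = 1, mean = 6/1 ≈ 6.000
  cycle 1 → 1: weight = 2, length = 1, mean = 2/1 ≈ 2.000
  cycle 0 → 1 → 0: weight = 14, length = 2, mean = 14/2 ≈ 7.000
  cycle 1 → 0 → 1: weight = 14, length = 2, mean = 14/2 ≈ 7.000
Minimum mean = 2.000, attained e.g. along the cycle 1 → 1 with weight 2 and length 1. So λ(A) = 2/1 = 2.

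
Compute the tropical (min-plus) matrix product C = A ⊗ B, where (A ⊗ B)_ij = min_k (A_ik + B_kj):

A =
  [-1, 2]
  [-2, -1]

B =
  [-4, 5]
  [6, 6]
A ⊗ B =
  [-5, 4]
  [-6, 3]

Apply the min-plus product entry-by-entry:
  C[0][0] = min over k of (A[0][0] + B[0][0] = -1 + -4 = -5, A[0][1] + B[1][0] = 2 + 6 = 8) = -5 (attained at k = 0)
  C[0][1] = min over k of (A[0][0] + B[0][1] = -1 + 5 = 4, A[0][1] + B[1][1] = 2 + 6 = 8) = 4 (attained at k = 0)
  C[1][0] = min over k of (A[1][0] + B[0][0] = -2 + -4 = -6, A[1][1] + B[1][0] = -1 + 6 = 5) = -6 (attained at k = 0)
  C[1][1] = min over k of (A[1][0] + B[0][1] = -2 + 5 = 3, A[1][1] + B[1][1] = -1 + 6 = 5) = 3 (attained at k = 0)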